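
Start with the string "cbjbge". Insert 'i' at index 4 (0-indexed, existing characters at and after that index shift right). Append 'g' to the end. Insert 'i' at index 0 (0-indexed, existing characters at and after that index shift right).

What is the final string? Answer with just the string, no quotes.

Answer: icbjbigeg

Derivation:
Applying each edit step by step:
Start: "cbjbge"
Op 1 (insert 'i' at idx 4): "cbjbge" -> "cbjbige"
Op 2 (append 'g'): "cbjbige" -> "cbjbigeg"
Op 3 (insert 'i' at idx 0): "cbjbigeg" -> "icbjbigeg"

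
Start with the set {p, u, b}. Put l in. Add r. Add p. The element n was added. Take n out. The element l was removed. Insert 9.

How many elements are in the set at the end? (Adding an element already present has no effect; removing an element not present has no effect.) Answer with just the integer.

Tracking the set through each operation:
Start: {b, p, u}
Event 1 (add l): added. Set: {b, l, p, u}
Event 2 (add r): added. Set: {b, l, p, r, u}
Event 3 (add p): already present, no change. Set: {b, l, p, r, u}
Event 4 (add n): added. Set: {b, l, n, p, r, u}
Event 5 (remove n): removed. Set: {b, l, p, r, u}
Event 6 (remove l): removed. Set: {b, p, r, u}
Event 7 (add 9): added. Set: {9, b, p, r, u}

Final set: {9, b, p, r, u} (size 5)

Answer: 5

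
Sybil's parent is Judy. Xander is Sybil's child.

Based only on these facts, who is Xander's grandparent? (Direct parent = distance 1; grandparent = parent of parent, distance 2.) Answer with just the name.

Reconstructing the parent chain from the given facts:
  Judy -> Sybil -> Xander
(each arrow means 'parent of the next')
Positions in the chain (0 = top):
  position of Judy: 0
  position of Sybil: 1
  position of Xander: 2

Xander is at position 2; the grandparent is 2 steps up the chain, i.e. position 0: Judy.

Answer: Judy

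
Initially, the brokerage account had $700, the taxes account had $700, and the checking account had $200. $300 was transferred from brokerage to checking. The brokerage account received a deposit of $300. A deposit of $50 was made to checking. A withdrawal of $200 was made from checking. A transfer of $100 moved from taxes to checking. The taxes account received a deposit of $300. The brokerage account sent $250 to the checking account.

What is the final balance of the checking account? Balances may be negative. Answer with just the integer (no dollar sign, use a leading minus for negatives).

Answer: 700

Derivation:
Tracking account balances step by step:
Start: brokerage=700, taxes=700, checking=200
Event 1 (transfer 300 brokerage -> checking): brokerage: 700 - 300 = 400, checking: 200 + 300 = 500. Balances: brokerage=400, taxes=700, checking=500
Event 2 (deposit 300 to brokerage): brokerage: 400 + 300 = 700. Balances: brokerage=700, taxes=700, checking=500
Event 3 (deposit 50 to checking): checking: 500 + 50 = 550. Balances: brokerage=700, taxes=700, checking=550
Event 4 (withdraw 200 from checking): checking: 550 - 200 = 350. Balances: brokerage=700, taxes=700, checking=350
Event 5 (transfer 100 taxes -> checking): taxes: 700 - 100 = 600, checking: 350 + 100 = 450. Balances: brokerage=700, taxes=600, checking=450
Event 6 (deposit 300 to taxes): taxes: 600 + 300 = 900. Balances: brokerage=700, taxes=900, checking=450
Event 7 (transfer 250 brokerage -> checking): brokerage: 700 - 250 = 450, checking: 450 + 250 = 700. Balances: brokerage=450, taxes=900, checking=700

Final balance of checking: 700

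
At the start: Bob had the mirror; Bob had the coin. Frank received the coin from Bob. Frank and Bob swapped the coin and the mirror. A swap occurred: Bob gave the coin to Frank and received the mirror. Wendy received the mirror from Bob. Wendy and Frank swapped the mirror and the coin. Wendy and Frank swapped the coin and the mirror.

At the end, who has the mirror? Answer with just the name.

Answer: Wendy

Derivation:
Tracking all object holders:
Start: mirror:Bob, coin:Bob
Event 1 (give coin: Bob -> Frank). State: mirror:Bob, coin:Frank
Event 2 (swap coin<->mirror: now coin:Bob, mirror:Frank). State: mirror:Frank, coin:Bob
Event 3 (swap coin<->mirror: now coin:Frank, mirror:Bob). State: mirror:Bob, coin:Frank
Event 4 (give mirror: Bob -> Wendy). State: mirror:Wendy, coin:Frank
Event 5 (swap mirror<->coin: now mirror:Frank, coin:Wendy). State: mirror:Frank, coin:Wendy
Event 6 (swap coin<->mirror: now coin:Frank, mirror:Wendy). State: mirror:Wendy, coin:Frank

Final state: mirror:Wendy, coin:Frank
The mirror is held by Wendy.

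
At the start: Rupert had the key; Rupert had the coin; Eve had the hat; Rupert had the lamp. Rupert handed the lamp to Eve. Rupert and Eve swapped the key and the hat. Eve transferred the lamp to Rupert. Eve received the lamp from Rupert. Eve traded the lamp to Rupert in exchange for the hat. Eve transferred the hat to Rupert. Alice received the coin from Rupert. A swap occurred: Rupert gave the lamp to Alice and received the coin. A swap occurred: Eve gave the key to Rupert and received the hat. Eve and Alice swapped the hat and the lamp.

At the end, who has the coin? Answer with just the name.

Answer: Rupert

Derivation:
Tracking all object holders:
Start: key:Rupert, coin:Rupert, hat:Eve, lamp:Rupert
Event 1 (give lamp: Rupert -> Eve). State: key:Rupert, coin:Rupert, hat:Eve, lamp:Eve
Event 2 (swap key<->hat: now key:Eve, hat:Rupert). State: key:Eve, coin:Rupert, hat:Rupert, lamp:Eve
Event 3 (give lamp: Eve -> Rupert). State: key:Eve, coin:Rupert, hat:Rupert, lamp:Rupert
Event 4 (give lamp: Rupert -> Eve). State: key:Eve, coin:Rupert, hat:Rupert, lamp:Eve
Event 5 (swap lamp<->hat: now lamp:Rupert, hat:Eve). State: key:Eve, coin:Rupert, hat:Eve, lamp:Rupert
Event 6 (give hat: Eve -> Rupert). State: key:Eve, coin:Rupert, hat:Rupert, lamp:Rupert
Event 7 (give coin: Rupert -> Alice). State: key:Eve, coin:Alice, hat:Rupert, lamp:Rupert
Event 8 (swap lamp<->coin: now lamp:Alice, coin:Rupert). State: key:Eve, coin:Rupert, hat:Rupert, lamp:Alice
Event 9 (swap key<->hat: now key:Rupert, hat:Eve). State: key:Rupert, coin:Rupert, hat:Eve, lamp:Alice
Event 10 (swap hat<->lamp: now hat:Alice, lamp:Eve). State: key:Rupert, coin:Rupert, hat:Alice, lamp:Eve

Final state: key:Rupert, coin:Rupert, hat:Alice, lamp:Eve
The coin is held by Rupert.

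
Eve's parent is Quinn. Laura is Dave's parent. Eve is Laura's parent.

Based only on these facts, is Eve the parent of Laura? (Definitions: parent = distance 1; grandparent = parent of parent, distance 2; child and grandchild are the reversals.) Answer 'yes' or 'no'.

Reconstructing the parent chain from the given facts:
  Quinn -> Eve -> Laura -> Dave
(each arrow means 'parent of the next')
Positions in the chain (0 = top):
  position of Quinn: 0
  position of Eve: 1
  position of Laura: 2
  position of Dave: 3

Eve is at position 1, Laura is at position 2; signed distance (j - i) = 1.
'parent' requires j - i = 1. Actual distance is 1, so the relation HOLDS.

Answer: yes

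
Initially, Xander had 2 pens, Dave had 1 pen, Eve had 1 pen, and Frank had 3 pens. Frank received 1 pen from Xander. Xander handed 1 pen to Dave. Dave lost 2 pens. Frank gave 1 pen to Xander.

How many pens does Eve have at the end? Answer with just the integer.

Answer: 1

Derivation:
Tracking counts step by step:
Start: Xander=2, Dave=1, Eve=1, Frank=3
Event 1 (Xander -> Frank, 1): Xander: 2 -> 1, Frank: 3 -> 4. State: Xander=1, Dave=1, Eve=1, Frank=4
Event 2 (Xander -> Dave, 1): Xander: 1 -> 0, Dave: 1 -> 2. State: Xander=0, Dave=2, Eve=1, Frank=4
Event 3 (Dave -2): Dave: 2 -> 0. State: Xander=0, Dave=0, Eve=1, Frank=4
Event 4 (Frank -> Xander, 1): Frank: 4 -> 3, Xander: 0 -> 1. State: Xander=1, Dave=0, Eve=1, Frank=3

Eve's final count: 1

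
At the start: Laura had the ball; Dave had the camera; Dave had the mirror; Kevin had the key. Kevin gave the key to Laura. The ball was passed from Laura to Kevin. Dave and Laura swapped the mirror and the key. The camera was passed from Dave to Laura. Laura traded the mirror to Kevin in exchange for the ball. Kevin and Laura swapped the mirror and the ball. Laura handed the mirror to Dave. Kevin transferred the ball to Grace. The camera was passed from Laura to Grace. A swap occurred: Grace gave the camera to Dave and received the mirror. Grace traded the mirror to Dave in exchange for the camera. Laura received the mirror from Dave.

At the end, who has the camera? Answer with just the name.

Answer: Grace

Derivation:
Tracking all object holders:
Start: ball:Laura, camera:Dave, mirror:Dave, key:Kevin
Event 1 (give key: Kevin -> Laura). State: ball:Laura, camera:Dave, mirror:Dave, key:Laura
Event 2 (give ball: Laura -> Kevin). State: ball:Kevin, camera:Dave, mirror:Dave, key:Laura
Event 3 (swap mirror<->key: now mirror:Laura, key:Dave). State: ball:Kevin, camera:Dave, mirror:Laura, key:Dave
Event 4 (give camera: Dave -> Laura). State: ball:Kevin, camera:Laura, mirror:Laura, key:Dave
Event 5 (swap mirror<->ball: now mirror:Kevin, ball:Laura). State: ball:Laura, camera:Laura, mirror:Kevin, key:Dave
Event 6 (swap mirror<->ball: now mirror:Laura, ball:Kevin). State: ball:Kevin, camera:Laura, mirror:Laura, key:Dave
Event 7 (give mirror: Laura -> Dave). State: ball:Kevin, camera:Laura, mirror:Dave, key:Dave
Event 8 (give ball: Kevin -> Grace). State: ball:Grace, camera:Laura, mirror:Dave, key:Dave
Event 9 (give camera: Laura -> Grace). State: ball:Grace, camera:Grace, mirror:Dave, key:Dave
Event 10 (swap camera<->mirror: now camera:Dave, mirror:Grace). State: ball:Grace, camera:Dave, mirror:Grace, key:Dave
Event 11 (swap mirror<->camera: now mirror:Dave, camera:Grace). State: ball:Grace, camera:Grace, mirror:Dave, key:Dave
Event 12 (give mirror: Dave -> Laura). State: ball:Grace, camera:Grace, mirror:Laura, key:Dave

Final state: ball:Grace, camera:Grace, mirror:Laura, key:Dave
The camera is held by Grace.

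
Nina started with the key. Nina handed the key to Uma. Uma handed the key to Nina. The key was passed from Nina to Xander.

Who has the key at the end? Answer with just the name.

Tracking the key through each event:
Start: Nina has the key.
After event 1: Uma has the key.
After event 2: Nina has the key.
After event 3: Xander has the key.

Answer: Xander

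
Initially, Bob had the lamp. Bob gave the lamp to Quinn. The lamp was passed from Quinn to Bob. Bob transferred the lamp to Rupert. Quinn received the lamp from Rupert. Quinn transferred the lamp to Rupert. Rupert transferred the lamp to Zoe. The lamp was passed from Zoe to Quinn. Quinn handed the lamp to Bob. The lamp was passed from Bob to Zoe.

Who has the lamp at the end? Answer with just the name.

Tracking the lamp through each event:
Start: Bob has the lamp.
After event 1: Quinn has the lamp.
After event 2: Bob has the lamp.
After event 3: Rupert has the lamp.
After event 4: Quinn has the lamp.
After event 5: Rupert has the lamp.
After event 6: Zoe has the lamp.
After event 7: Quinn has the lamp.
After event 8: Bob has the lamp.
After event 9: Zoe has the lamp.

Answer: Zoe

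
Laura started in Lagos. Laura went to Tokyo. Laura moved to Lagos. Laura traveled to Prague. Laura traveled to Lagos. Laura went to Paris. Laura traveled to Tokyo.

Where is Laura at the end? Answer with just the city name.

Tracking Laura's location:
Start: Laura is in Lagos.
After move 1: Lagos -> Tokyo. Laura is in Tokyo.
After move 2: Tokyo -> Lagos. Laura is in Lagos.
After move 3: Lagos -> Prague. Laura is in Prague.
After move 4: Prague -> Lagos. Laura is in Lagos.
After move 5: Lagos -> Paris. Laura is in Paris.
After move 6: Paris -> Tokyo. Laura is in Tokyo.

Answer: Tokyo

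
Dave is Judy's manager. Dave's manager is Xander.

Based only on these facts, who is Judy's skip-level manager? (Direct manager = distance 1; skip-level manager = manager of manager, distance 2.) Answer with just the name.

Answer: Xander

Derivation:
Reconstructing the manager chain from the given facts:
  Xander -> Dave -> Judy
(each arrow means 'manager of the next')
Positions in the chain (0 = top):
  position of Xander: 0
  position of Dave: 1
  position of Judy: 2

Judy is at position 2; the skip-level manager is 2 steps up the chain, i.e. position 0: Xander.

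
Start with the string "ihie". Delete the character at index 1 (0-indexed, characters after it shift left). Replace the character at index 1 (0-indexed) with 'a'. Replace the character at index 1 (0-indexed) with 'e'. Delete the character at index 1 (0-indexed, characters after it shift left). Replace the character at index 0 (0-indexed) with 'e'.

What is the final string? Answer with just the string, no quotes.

Answer: ee

Derivation:
Applying each edit step by step:
Start: "ihie"
Op 1 (delete idx 1 = 'h'): "ihie" -> "iie"
Op 2 (replace idx 1: 'i' -> 'a'): "iie" -> "iae"
Op 3 (replace idx 1: 'a' -> 'e'): "iae" -> "iee"
Op 4 (delete idx 1 = 'e'): "iee" -> "ie"
Op 5 (replace idx 0: 'i' -> 'e'): "ie" -> "ee"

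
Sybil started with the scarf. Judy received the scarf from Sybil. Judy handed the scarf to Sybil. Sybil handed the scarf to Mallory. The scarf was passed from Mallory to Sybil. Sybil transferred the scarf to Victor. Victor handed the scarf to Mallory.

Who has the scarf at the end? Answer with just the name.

Tracking the scarf through each event:
Start: Sybil has the scarf.
After event 1: Judy has the scarf.
After event 2: Sybil has the scarf.
After event 3: Mallory has the scarf.
After event 4: Sybil has the scarf.
After event 5: Victor has the scarf.
After event 6: Mallory has the scarf.

Answer: Mallory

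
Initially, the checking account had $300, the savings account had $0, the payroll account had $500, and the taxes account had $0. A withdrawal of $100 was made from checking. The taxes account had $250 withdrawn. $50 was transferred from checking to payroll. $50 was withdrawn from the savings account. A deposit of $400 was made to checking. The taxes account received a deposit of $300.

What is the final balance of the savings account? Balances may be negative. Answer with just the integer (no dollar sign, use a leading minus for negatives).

Answer: -50

Derivation:
Tracking account balances step by step:
Start: checking=300, savings=0, payroll=500, taxes=0
Event 1 (withdraw 100 from checking): checking: 300 - 100 = 200. Balances: checking=200, savings=0, payroll=500, taxes=0
Event 2 (withdraw 250 from taxes): taxes: 0 - 250 = -250. Balances: checking=200, savings=0, payroll=500, taxes=-250
Event 3 (transfer 50 checking -> payroll): checking: 200 - 50 = 150, payroll: 500 + 50 = 550. Balances: checking=150, savings=0, payroll=550, taxes=-250
Event 4 (withdraw 50 from savings): savings: 0 - 50 = -50. Balances: checking=150, savings=-50, payroll=550, taxes=-250
Event 5 (deposit 400 to checking): checking: 150 + 400 = 550. Balances: checking=550, savings=-50, payroll=550, taxes=-250
Event 6 (deposit 300 to taxes): taxes: -250 + 300 = 50. Balances: checking=550, savings=-50, payroll=550, taxes=50

Final balance of savings: -50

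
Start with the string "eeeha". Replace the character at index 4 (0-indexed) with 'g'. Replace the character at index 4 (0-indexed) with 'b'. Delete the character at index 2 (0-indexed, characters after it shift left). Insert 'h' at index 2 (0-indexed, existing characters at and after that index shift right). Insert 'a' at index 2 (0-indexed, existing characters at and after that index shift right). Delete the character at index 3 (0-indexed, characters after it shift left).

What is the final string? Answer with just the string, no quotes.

Applying each edit step by step:
Start: "eeeha"
Op 1 (replace idx 4: 'a' -> 'g'): "eeeha" -> "eeehg"
Op 2 (replace idx 4: 'g' -> 'b'): "eeehg" -> "eeehb"
Op 3 (delete idx 2 = 'e'): "eeehb" -> "eehb"
Op 4 (insert 'h' at idx 2): "eehb" -> "eehhb"
Op 5 (insert 'a' at idx 2): "eehhb" -> "eeahhb"
Op 6 (delete idx 3 = 'h'): "eeahhb" -> "eeahb"

Answer: eeahb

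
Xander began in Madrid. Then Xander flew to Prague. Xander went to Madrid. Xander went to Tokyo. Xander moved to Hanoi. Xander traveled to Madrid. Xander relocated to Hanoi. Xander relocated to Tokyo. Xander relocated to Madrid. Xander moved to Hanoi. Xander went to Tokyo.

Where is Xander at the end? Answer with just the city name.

Tracking Xander's location:
Start: Xander is in Madrid.
After move 1: Madrid -> Prague. Xander is in Prague.
After move 2: Prague -> Madrid. Xander is in Madrid.
After move 3: Madrid -> Tokyo. Xander is in Tokyo.
After move 4: Tokyo -> Hanoi. Xander is in Hanoi.
After move 5: Hanoi -> Madrid. Xander is in Madrid.
After move 6: Madrid -> Hanoi. Xander is in Hanoi.
After move 7: Hanoi -> Tokyo. Xander is in Tokyo.
After move 8: Tokyo -> Madrid. Xander is in Madrid.
After move 9: Madrid -> Hanoi. Xander is in Hanoi.
After move 10: Hanoi -> Tokyo. Xander is in Tokyo.

Answer: Tokyo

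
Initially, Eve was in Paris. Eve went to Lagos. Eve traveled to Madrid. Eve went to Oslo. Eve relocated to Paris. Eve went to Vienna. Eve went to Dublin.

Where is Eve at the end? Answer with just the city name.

Answer: Dublin

Derivation:
Tracking Eve's location:
Start: Eve is in Paris.
After move 1: Paris -> Lagos. Eve is in Lagos.
After move 2: Lagos -> Madrid. Eve is in Madrid.
After move 3: Madrid -> Oslo. Eve is in Oslo.
After move 4: Oslo -> Paris. Eve is in Paris.
After move 5: Paris -> Vienna. Eve is in Vienna.
After move 6: Vienna -> Dublin. Eve is in Dublin.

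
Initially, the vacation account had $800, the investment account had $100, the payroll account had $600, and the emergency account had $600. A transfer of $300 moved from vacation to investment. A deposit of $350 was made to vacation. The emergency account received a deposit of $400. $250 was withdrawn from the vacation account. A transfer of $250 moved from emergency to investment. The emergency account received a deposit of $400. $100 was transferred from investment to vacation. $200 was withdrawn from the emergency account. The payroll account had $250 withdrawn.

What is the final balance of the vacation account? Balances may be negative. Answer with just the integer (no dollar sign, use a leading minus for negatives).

Answer: 700

Derivation:
Tracking account balances step by step:
Start: vacation=800, investment=100, payroll=600, emergency=600
Event 1 (transfer 300 vacation -> investment): vacation: 800 - 300 = 500, investment: 100 + 300 = 400. Balances: vacation=500, investment=400, payroll=600, emergency=600
Event 2 (deposit 350 to vacation): vacation: 500 + 350 = 850. Balances: vacation=850, investment=400, payroll=600, emergency=600
Event 3 (deposit 400 to emergency): emergency: 600 + 400 = 1000. Balances: vacation=850, investment=400, payroll=600, emergency=1000
Event 4 (withdraw 250 from vacation): vacation: 850 - 250 = 600. Balances: vacation=600, investment=400, payroll=600, emergency=1000
Event 5 (transfer 250 emergency -> investment): emergency: 1000 - 250 = 750, investment: 400 + 250 = 650. Balances: vacation=600, investment=650, payroll=600, emergency=750
Event 6 (deposit 400 to emergency): emergency: 750 + 400 = 1150. Balances: vacation=600, investment=650, payroll=600, emergency=1150
Event 7 (transfer 100 investment -> vacation): investment: 650 - 100 = 550, vacation: 600 + 100 = 700. Balances: vacation=700, investment=550, payroll=600, emergency=1150
Event 8 (withdraw 200 from emergency): emergency: 1150 - 200 = 950. Balances: vacation=700, investment=550, payroll=600, emergency=950
Event 9 (withdraw 250 from payroll): payroll: 600 - 250 = 350. Balances: vacation=700, investment=550, payroll=350, emergency=950

Final balance of vacation: 700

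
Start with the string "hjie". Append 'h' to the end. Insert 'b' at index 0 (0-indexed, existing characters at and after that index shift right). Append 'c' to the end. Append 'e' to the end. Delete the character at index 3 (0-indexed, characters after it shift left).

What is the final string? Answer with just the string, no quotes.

Applying each edit step by step:
Start: "hjie"
Op 1 (append 'h'): "hjie" -> "hjieh"
Op 2 (insert 'b' at idx 0): "hjieh" -> "bhjieh"
Op 3 (append 'c'): "bhjieh" -> "bhjiehc"
Op 4 (append 'e'): "bhjiehc" -> "bhjiehce"
Op 5 (delete idx 3 = 'i'): "bhjiehce" -> "bhjehce"

Answer: bhjehce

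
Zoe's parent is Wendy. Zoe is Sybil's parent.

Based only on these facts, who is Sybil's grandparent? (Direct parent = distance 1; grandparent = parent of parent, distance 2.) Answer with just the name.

Reconstructing the parent chain from the given facts:
  Wendy -> Zoe -> Sybil
(each arrow means 'parent of the next')
Positions in the chain (0 = top):
  position of Wendy: 0
  position of Zoe: 1
  position of Sybil: 2

Sybil is at position 2; the grandparent is 2 steps up the chain, i.e. position 0: Wendy.

Answer: Wendy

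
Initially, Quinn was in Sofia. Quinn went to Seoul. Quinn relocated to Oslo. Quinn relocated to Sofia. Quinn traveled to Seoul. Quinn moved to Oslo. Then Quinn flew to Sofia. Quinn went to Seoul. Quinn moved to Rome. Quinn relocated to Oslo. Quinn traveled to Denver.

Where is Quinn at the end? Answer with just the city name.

Tracking Quinn's location:
Start: Quinn is in Sofia.
After move 1: Sofia -> Seoul. Quinn is in Seoul.
After move 2: Seoul -> Oslo. Quinn is in Oslo.
After move 3: Oslo -> Sofia. Quinn is in Sofia.
After move 4: Sofia -> Seoul. Quinn is in Seoul.
After move 5: Seoul -> Oslo. Quinn is in Oslo.
After move 6: Oslo -> Sofia. Quinn is in Sofia.
After move 7: Sofia -> Seoul. Quinn is in Seoul.
After move 8: Seoul -> Rome. Quinn is in Rome.
After move 9: Rome -> Oslo. Quinn is in Oslo.
After move 10: Oslo -> Denver. Quinn is in Denver.

Answer: Denver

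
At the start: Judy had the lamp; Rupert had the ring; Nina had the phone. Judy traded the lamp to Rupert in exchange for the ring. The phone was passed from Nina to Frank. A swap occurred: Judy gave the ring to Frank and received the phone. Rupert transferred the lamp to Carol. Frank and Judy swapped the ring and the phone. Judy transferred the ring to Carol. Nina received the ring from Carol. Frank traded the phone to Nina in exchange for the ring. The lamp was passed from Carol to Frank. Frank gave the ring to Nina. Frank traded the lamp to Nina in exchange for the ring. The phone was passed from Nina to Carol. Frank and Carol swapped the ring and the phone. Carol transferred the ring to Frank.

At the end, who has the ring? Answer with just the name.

Answer: Frank

Derivation:
Tracking all object holders:
Start: lamp:Judy, ring:Rupert, phone:Nina
Event 1 (swap lamp<->ring: now lamp:Rupert, ring:Judy). State: lamp:Rupert, ring:Judy, phone:Nina
Event 2 (give phone: Nina -> Frank). State: lamp:Rupert, ring:Judy, phone:Frank
Event 3 (swap ring<->phone: now ring:Frank, phone:Judy). State: lamp:Rupert, ring:Frank, phone:Judy
Event 4 (give lamp: Rupert -> Carol). State: lamp:Carol, ring:Frank, phone:Judy
Event 5 (swap ring<->phone: now ring:Judy, phone:Frank). State: lamp:Carol, ring:Judy, phone:Frank
Event 6 (give ring: Judy -> Carol). State: lamp:Carol, ring:Carol, phone:Frank
Event 7 (give ring: Carol -> Nina). State: lamp:Carol, ring:Nina, phone:Frank
Event 8 (swap phone<->ring: now phone:Nina, ring:Frank). State: lamp:Carol, ring:Frank, phone:Nina
Event 9 (give lamp: Carol -> Frank). State: lamp:Frank, ring:Frank, phone:Nina
Event 10 (give ring: Frank -> Nina). State: lamp:Frank, ring:Nina, phone:Nina
Event 11 (swap lamp<->ring: now lamp:Nina, ring:Frank). State: lamp:Nina, ring:Frank, phone:Nina
Event 12 (give phone: Nina -> Carol). State: lamp:Nina, ring:Frank, phone:Carol
Event 13 (swap ring<->phone: now ring:Carol, phone:Frank). State: lamp:Nina, ring:Carol, phone:Frank
Event 14 (give ring: Carol -> Frank). State: lamp:Nina, ring:Frank, phone:Frank

Final state: lamp:Nina, ring:Frank, phone:Frank
The ring is held by Frank.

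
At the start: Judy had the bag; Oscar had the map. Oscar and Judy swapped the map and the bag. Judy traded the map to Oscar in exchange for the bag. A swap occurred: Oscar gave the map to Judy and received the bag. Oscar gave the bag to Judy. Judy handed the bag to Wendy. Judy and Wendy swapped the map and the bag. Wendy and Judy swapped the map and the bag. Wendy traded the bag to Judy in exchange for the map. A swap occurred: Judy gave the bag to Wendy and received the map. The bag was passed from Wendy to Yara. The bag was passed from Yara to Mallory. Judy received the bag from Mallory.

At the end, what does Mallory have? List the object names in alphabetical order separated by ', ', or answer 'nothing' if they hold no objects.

Answer: nothing

Derivation:
Tracking all object holders:
Start: bag:Judy, map:Oscar
Event 1 (swap map<->bag: now map:Judy, bag:Oscar). State: bag:Oscar, map:Judy
Event 2 (swap map<->bag: now map:Oscar, bag:Judy). State: bag:Judy, map:Oscar
Event 3 (swap map<->bag: now map:Judy, bag:Oscar). State: bag:Oscar, map:Judy
Event 4 (give bag: Oscar -> Judy). State: bag:Judy, map:Judy
Event 5 (give bag: Judy -> Wendy). State: bag:Wendy, map:Judy
Event 6 (swap map<->bag: now map:Wendy, bag:Judy). State: bag:Judy, map:Wendy
Event 7 (swap map<->bag: now map:Judy, bag:Wendy). State: bag:Wendy, map:Judy
Event 8 (swap bag<->map: now bag:Judy, map:Wendy). State: bag:Judy, map:Wendy
Event 9 (swap bag<->map: now bag:Wendy, map:Judy). State: bag:Wendy, map:Judy
Event 10 (give bag: Wendy -> Yara). State: bag:Yara, map:Judy
Event 11 (give bag: Yara -> Mallory). State: bag:Mallory, map:Judy
Event 12 (give bag: Mallory -> Judy). State: bag:Judy, map:Judy

Final state: bag:Judy, map:Judy
Mallory holds: (nothing).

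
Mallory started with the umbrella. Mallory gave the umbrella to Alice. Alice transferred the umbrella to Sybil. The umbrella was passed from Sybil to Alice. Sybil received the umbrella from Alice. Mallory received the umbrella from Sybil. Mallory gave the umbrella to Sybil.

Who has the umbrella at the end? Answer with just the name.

Tracking the umbrella through each event:
Start: Mallory has the umbrella.
After event 1: Alice has the umbrella.
After event 2: Sybil has the umbrella.
After event 3: Alice has the umbrella.
After event 4: Sybil has the umbrella.
After event 5: Mallory has the umbrella.
After event 6: Sybil has the umbrella.

Answer: Sybil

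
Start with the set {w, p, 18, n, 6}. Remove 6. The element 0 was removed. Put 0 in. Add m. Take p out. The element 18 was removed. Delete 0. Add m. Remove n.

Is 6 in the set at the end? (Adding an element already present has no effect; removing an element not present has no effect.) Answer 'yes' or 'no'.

Answer: no

Derivation:
Tracking the set through each operation:
Start: {18, 6, n, p, w}
Event 1 (remove 6): removed. Set: {18, n, p, w}
Event 2 (remove 0): not present, no change. Set: {18, n, p, w}
Event 3 (add 0): added. Set: {0, 18, n, p, w}
Event 4 (add m): added. Set: {0, 18, m, n, p, w}
Event 5 (remove p): removed. Set: {0, 18, m, n, w}
Event 6 (remove 18): removed. Set: {0, m, n, w}
Event 7 (remove 0): removed. Set: {m, n, w}
Event 8 (add m): already present, no change. Set: {m, n, w}
Event 9 (remove n): removed. Set: {m, w}

Final set: {m, w} (size 2)
6 is NOT in the final set.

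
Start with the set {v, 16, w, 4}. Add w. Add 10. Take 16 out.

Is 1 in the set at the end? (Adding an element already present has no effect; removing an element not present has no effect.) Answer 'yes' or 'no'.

Answer: no

Derivation:
Tracking the set through each operation:
Start: {16, 4, v, w}
Event 1 (add w): already present, no change. Set: {16, 4, v, w}
Event 2 (add 10): added. Set: {10, 16, 4, v, w}
Event 3 (remove 16): removed. Set: {10, 4, v, w}

Final set: {10, 4, v, w} (size 4)
1 is NOT in the final set.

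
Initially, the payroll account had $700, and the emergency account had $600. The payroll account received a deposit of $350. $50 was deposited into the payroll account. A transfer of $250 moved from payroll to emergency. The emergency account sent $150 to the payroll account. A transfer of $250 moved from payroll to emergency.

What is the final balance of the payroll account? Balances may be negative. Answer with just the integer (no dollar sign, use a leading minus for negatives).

Answer: 750

Derivation:
Tracking account balances step by step:
Start: payroll=700, emergency=600
Event 1 (deposit 350 to payroll): payroll: 700 + 350 = 1050. Balances: payroll=1050, emergency=600
Event 2 (deposit 50 to payroll): payroll: 1050 + 50 = 1100. Balances: payroll=1100, emergency=600
Event 3 (transfer 250 payroll -> emergency): payroll: 1100 - 250 = 850, emergency: 600 + 250 = 850. Balances: payroll=850, emergency=850
Event 4 (transfer 150 emergency -> payroll): emergency: 850 - 150 = 700, payroll: 850 + 150 = 1000. Balances: payroll=1000, emergency=700
Event 5 (transfer 250 payroll -> emergency): payroll: 1000 - 250 = 750, emergency: 700 + 250 = 950. Balances: payroll=750, emergency=950

Final balance of payroll: 750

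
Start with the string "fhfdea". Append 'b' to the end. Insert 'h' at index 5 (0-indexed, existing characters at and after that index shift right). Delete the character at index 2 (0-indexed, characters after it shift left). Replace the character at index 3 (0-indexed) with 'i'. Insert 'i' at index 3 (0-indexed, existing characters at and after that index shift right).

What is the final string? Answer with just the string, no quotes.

Answer: fhdiihab

Derivation:
Applying each edit step by step:
Start: "fhfdea"
Op 1 (append 'b'): "fhfdea" -> "fhfdeab"
Op 2 (insert 'h' at idx 5): "fhfdeab" -> "fhfdehab"
Op 3 (delete idx 2 = 'f'): "fhfdehab" -> "fhdehab"
Op 4 (replace idx 3: 'e' -> 'i'): "fhdehab" -> "fhdihab"
Op 5 (insert 'i' at idx 3): "fhdihab" -> "fhdiihab"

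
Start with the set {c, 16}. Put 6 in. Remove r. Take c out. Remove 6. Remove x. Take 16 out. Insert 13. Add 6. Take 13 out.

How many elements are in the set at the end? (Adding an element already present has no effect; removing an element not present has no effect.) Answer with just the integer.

Tracking the set through each operation:
Start: {16, c}
Event 1 (add 6): added. Set: {16, 6, c}
Event 2 (remove r): not present, no change. Set: {16, 6, c}
Event 3 (remove c): removed. Set: {16, 6}
Event 4 (remove 6): removed. Set: {16}
Event 5 (remove x): not present, no change. Set: {16}
Event 6 (remove 16): removed. Set: {}
Event 7 (add 13): added. Set: {13}
Event 8 (add 6): added. Set: {13, 6}
Event 9 (remove 13): removed. Set: {6}

Final set: {6} (size 1)

Answer: 1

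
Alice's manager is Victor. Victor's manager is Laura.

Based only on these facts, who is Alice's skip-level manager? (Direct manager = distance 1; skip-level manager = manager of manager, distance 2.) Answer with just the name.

Reconstructing the manager chain from the given facts:
  Laura -> Victor -> Alice
(each arrow means 'manager of the next')
Positions in the chain (0 = top):
  position of Laura: 0
  position of Victor: 1
  position of Alice: 2

Alice is at position 2; the skip-level manager is 2 steps up the chain, i.e. position 0: Laura.

Answer: Laura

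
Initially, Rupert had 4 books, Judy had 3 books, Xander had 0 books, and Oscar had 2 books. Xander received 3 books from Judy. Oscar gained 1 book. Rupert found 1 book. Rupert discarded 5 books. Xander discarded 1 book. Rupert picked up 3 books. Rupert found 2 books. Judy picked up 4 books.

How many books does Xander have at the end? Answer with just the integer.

Tracking counts step by step:
Start: Rupert=4, Judy=3, Xander=0, Oscar=2
Event 1 (Judy -> Xander, 3): Judy: 3 -> 0, Xander: 0 -> 3. State: Rupert=4, Judy=0, Xander=3, Oscar=2
Event 2 (Oscar +1): Oscar: 2 -> 3. State: Rupert=4, Judy=0, Xander=3, Oscar=3
Event 3 (Rupert +1): Rupert: 4 -> 5. State: Rupert=5, Judy=0, Xander=3, Oscar=3
Event 4 (Rupert -5): Rupert: 5 -> 0. State: Rupert=0, Judy=0, Xander=3, Oscar=3
Event 5 (Xander -1): Xander: 3 -> 2. State: Rupert=0, Judy=0, Xander=2, Oscar=3
Event 6 (Rupert +3): Rupert: 0 -> 3. State: Rupert=3, Judy=0, Xander=2, Oscar=3
Event 7 (Rupert +2): Rupert: 3 -> 5. State: Rupert=5, Judy=0, Xander=2, Oscar=3
Event 8 (Judy +4): Judy: 0 -> 4. State: Rupert=5, Judy=4, Xander=2, Oscar=3

Xander's final count: 2

Answer: 2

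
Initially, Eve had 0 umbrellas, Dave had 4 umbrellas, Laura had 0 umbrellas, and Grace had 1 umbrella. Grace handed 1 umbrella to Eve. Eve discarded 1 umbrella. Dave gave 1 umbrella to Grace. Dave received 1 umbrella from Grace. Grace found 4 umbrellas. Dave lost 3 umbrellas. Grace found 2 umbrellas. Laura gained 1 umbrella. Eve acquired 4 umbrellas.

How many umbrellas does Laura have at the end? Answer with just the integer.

Tracking counts step by step:
Start: Eve=0, Dave=4, Laura=0, Grace=1
Event 1 (Grace -> Eve, 1): Grace: 1 -> 0, Eve: 0 -> 1. State: Eve=1, Dave=4, Laura=0, Grace=0
Event 2 (Eve -1): Eve: 1 -> 0. State: Eve=0, Dave=4, Laura=0, Grace=0
Event 3 (Dave -> Grace, 1): Dave: 4 -> 3, Grace: 0 -> 1. State: Eve=0, Dave=3, Laura=0, Grace=1
Event 4 (Grace -> Dave, 1): Grace: 1 -> 0, Dave: 3 -> 4. State: Eve=0, Dave=4, Laura=0, Grace=0
Event 5 (Grace +4): Grace: 0 -> 4. State: Eve=0, Dave=4, Laura=0, Grace=4
Event 6 (Dave -3): Dave: 4 -> 1. State: Eve=0, Dave=1, Laura=0, Grace=4
Event 7 (Grace +2): Grace: 4 -> 6. State: Eve=0, Dave=1, Laura=0, Grace=6
Event 8 (Laura +1): Laura: 0 -> 1. State: Eve=0, Dave=1, Laura=1, Grace=6
Event 9 (Eve +4): Eve: 0 -> 4. State: Eve=4, Dave=1, Laura=1, Grace=6

Laura's final count: 1

Answer: 1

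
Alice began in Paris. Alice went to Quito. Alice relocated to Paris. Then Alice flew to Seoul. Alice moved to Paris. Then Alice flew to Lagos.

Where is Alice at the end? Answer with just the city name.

Tracking Alice's location:
Start: Alice is in Paris.
After move 1: Paris -> Quito. Alice is in Quito.
After move 2: Quito -> Paris. Alice is in Paris.
After move 3: Paris -> Seoul. Alice is in Seoul.
After move 4: Seoul -> Paris. Alice is in Paris.
After move 5: Paris -> Lagos. Alice is in Lagos.

Answer: Lagos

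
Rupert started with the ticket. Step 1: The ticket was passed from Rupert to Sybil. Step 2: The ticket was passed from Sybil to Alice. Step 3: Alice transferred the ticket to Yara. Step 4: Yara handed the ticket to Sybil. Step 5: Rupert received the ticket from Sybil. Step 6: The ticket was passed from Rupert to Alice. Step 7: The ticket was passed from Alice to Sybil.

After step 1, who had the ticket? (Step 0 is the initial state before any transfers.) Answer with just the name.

Tracking the ticket holder through step 1:
After step 0 (start): Rupert
After step 1: Sybil

At step 1, the holder is Sybil.

Answer: Sybil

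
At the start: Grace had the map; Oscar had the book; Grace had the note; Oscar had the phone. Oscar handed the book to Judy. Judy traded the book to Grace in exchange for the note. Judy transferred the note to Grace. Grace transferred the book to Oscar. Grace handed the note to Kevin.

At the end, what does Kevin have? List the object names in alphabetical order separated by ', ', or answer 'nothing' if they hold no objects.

Tracking all object holders:
Start: map:Grace, book:Oscar, note:Grace, phone:Oscar
Event 1 (give book: Oscar -> Judy). State: map:Grace, book:Judy, note:Grace, phone:Oscar
Event 2 (swap book<->note: now book:Grace, note:Judy). State: map:Grace, book:Grace, note:Judy, phone:Oscar
Event 3 (give note: Judy -> Grace). State: map:Grace, book:Grace, note:Grace, phone:Oscar
Event 4 (give book: Grace -> Oscar). State: map:Grace, book:Oscar, note:Grace, phone:Oscar
Event 5 (give note: Grace -> Kevin). State: map:Grace, book:Oscar, note:Kevin, phone:Oscar

Final state: map:Grace, book:Oscar, note:Kevin, phone:Oscar
Kevin holds: note.

Answer: note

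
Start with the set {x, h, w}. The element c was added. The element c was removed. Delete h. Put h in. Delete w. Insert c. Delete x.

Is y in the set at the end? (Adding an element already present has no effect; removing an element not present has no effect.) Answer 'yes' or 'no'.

Answer: no

Derivation:
Tracking the set through each operation:
Start: {h, w, x}
Event 1 (add c): added. Set: {c, h, w, x}
Event 2 (remove c): removed. Set: {h, w, x}
Event 3 (remove h): removed. Set: {w, x}
Event 4 (add h): added. Set: {h, w, x}
Event 5 (remove w): removed. Set: {h, x}
Event 6 (add c): added. Set: {c, h, x}
Event 7 (remove x): removed. Set: {c, h}

Final set: {c, h} (size 2)
y is NOT in the final set.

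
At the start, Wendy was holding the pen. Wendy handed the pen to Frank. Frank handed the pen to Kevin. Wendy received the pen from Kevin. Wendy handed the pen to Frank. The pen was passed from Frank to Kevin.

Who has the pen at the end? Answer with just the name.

Answer: Kevin

Derivation:
Tracking the pen through each event:
Start: Wendy has the pen.
After event 1: Frank has the pen.
After event 2: Kevin has the pen.
After event 3: Wendy has the pen.
After event 4: Frank has the pen.
After event 5: Kevin has the pen.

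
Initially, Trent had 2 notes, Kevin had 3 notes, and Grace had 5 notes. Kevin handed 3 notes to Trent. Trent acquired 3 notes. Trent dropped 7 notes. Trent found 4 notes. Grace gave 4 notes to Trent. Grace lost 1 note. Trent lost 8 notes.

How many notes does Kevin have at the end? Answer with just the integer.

Answer: 0

Derivation:
Tracking counts step by step:
Start: Trent=2, Kevin=3, Grace=5
Event 1 (Kevin -> Trent, 3): Kevin: 3 -> 0, Trent: 2 -> 5. State: Trent=5, Kevin=0, Grace=5
Event 2 (Trent +3): Trent: 5 -> 8. State: Trent=8, Kevin=0, Grace=5
Event 3 (Trent -7): Trent: 8 -> 1. State: Trent=1, Kevin=0, Grace=5
Event 4 (Trent +4): Trent: 1 -> 5. State: Trent=5, Kevin=0, Grace=5
Event 5 (Grace -> Trent, 4): Grace: 5 -> 1, Trent: 5 -> 9. State: Trent=9, Kevin=0, Grace=1
Event 6 (Grace -1): Grace: 1 -> 0. State: Trent=9, Kevin=0, Grace=0
Event 7 (Trent -8): Trent: 9 -> 1. State: Trent=1, Kevin=0, Grace=0

Kevin's final count: 0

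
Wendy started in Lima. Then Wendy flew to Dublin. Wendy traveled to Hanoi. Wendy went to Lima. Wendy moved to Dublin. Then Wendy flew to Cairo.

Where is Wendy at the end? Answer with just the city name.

Tracking Wendy's location:
Start: Wendy is in Lima.
After move 1: Lima -> Dublin. Wendy is in Dublin.
After move 2: Dublin -> Hanoi. Wendy is in Hanoi.
After move 3: Hanoi -> Lima. Wendy is in Lima.
After move 4: Lima -> Dublin. Wendy is in Dublin.
After move 5: Dublin -> Cairo. Wendy is in Cairo.

Answer: Cairo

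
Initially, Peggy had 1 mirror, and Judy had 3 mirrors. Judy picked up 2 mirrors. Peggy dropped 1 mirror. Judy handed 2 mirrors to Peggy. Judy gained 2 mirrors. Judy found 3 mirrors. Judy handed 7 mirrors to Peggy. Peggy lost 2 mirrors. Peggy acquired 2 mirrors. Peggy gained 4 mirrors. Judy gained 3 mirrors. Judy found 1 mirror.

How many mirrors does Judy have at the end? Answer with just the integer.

Answer: 5

Derivation:
Tracking counts step by step:
Start: Peggy=1, Judy=3
Event 1 (Judy +2): Judy: 3 -> 5. State: Peggy=1, Judy=5
Event 2 (Peggy -1): Peggy: 1 -> 0. State: Peggy=0, Judy=5
Event 3 (Judy -> Peggy, 2): Judy: 5 -> 3, Peggy: 0 -> 2. State: Peggy=2, Judy=3
Event 4 (Judy +2): Judy: 3 -> 5. State: Peggy=2, Judy=5
Event 5 (Judy +3): Judy: 5 -> 8. State: Peggy=2, Judy=8
Event 6 (Judy -> Peggy, 7): Judy: 8 -> 1, Peggy: 2 -> 9. State: Peggy=9, Judy=1
Event 7 (Peggy -2): Peggy: 9 -> 7. State: Peggy=7, Judy=1
Event 8 (Peggy +2): Peggy: 7 -> 9. State: Peggy=9, Judy=1
Event 9 (Peggy +4): Peggy: 9 -> 13. State: Peggy=13, Judy=1
Event 10 (Judy +3): Judy: 1 -> 4. State: Peggy=13, Judy=4
Event 11 (Judy +1): Judy: 4 -> 5. State: Peggy=13, Judy=5

Judy's final count: 5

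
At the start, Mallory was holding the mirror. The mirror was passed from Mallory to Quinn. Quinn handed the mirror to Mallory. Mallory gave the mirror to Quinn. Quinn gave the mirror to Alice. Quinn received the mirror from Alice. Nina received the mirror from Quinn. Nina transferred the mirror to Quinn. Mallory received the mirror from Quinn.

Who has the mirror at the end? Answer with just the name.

Tracking the mirror through each event:
Start: Mallory has the mirror.
After event 1: Quinn has the mirror.
After event 2: Mallory has the mirror.
After event 3: Quinn has the mirror.
After event 4: Alice has the mirror.
After event 5: Quinn has the mirror.
After event 6: Nina has the mirror.
After event 7: Quinn has the mirror.
After event 8: Mallory has the mirror.

Answer: Mallory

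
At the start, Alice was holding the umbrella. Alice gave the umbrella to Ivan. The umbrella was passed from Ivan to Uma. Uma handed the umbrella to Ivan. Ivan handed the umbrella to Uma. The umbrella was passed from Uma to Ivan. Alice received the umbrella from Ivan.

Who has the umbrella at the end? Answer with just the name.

Answer: Alice

Derivation:
Tracking the umbrella through each event:
Start: Alice has the umbrella.
After event 1: Ivan has the umbrella.
After event 2: Uma has the umbrella.
After event 3: Ivan has the umbrella.
After event 4: Uma has the umbrella.
After event 5: Ivan has the umbrella.
After event 6: Alice has the umbrella.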